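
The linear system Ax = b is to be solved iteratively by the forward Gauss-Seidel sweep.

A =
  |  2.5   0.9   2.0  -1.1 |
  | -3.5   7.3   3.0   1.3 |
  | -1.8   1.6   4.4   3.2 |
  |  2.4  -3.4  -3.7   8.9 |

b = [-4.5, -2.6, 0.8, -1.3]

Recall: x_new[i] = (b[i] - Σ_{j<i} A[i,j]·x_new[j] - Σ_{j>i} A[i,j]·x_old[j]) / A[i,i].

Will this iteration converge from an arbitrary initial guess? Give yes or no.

Diagonal D = diag(2.5, 7.3, 4.4, 8.9); L, U strict lower/upper.
GS T = -(D+L)⁻¹U: row 0 first, T[0,1] = -(0.9)/(2.5) = -0.3600; later rows by forward substitution.
  T[0,:] = [+0.0000 -0.3600 -0.8000 +0.4400]
  T[1,:] = [+0.0000 -0.1726 -0.7945 +0.0329]
  T[2,:] = [+0.0000 -0.0845 -0.0384 -0.5592]
  T[3,:] = [+0.0000 -0.0040 -0.1037 -0.3386]
|λ(T)| sorted: 0.5362, 0.2393, 0.2261, 0.0000.
spectral radius ρ = 0.5362; 0.5362 < 1 ⇒ converges.

yes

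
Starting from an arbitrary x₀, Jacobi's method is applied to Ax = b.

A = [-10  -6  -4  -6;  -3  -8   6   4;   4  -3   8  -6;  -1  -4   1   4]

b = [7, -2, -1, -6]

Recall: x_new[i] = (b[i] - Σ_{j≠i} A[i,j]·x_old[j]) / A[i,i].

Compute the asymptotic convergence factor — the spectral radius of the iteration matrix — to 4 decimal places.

1.2645

Let D = diag(-10, -8, 8, 4); L, U the strict triangles.
Jacobi T = -D⁻¹(L+U): T[2,1] = -(-3)/(8) = +0.3750; T[2,2] = 0.
  T[0,:] = [+0.0000, -0.6000, -0.4000, -0.6000]
  T[1,:] = [-0.3750, +0.0000, +0.7500, +0.5000]
  T[2,:] = [-0.5000, +0.3750, +0.0000, +0.7500]
  T[3,:] = [+0.2500, +1.0000, -0.2500, +0.0000]
|eigenvalues of T|: 1.2645, 0.6756, 0.6756, 0.2775.
ρ = 1.2645; 1.2645 > 1: divergent.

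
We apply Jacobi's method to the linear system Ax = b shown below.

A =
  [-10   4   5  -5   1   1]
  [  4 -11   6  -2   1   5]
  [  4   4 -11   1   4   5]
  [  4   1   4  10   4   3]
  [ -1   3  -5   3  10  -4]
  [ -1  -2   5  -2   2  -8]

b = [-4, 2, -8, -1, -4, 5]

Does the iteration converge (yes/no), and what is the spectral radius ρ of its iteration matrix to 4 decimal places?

A = D + L + U where D = diag(-10, -11, -11, 10, 10, -8).
Jacobi T = -D⁻¹(L+U): T[3,0] = -(4)/(10) = -0.4000; T[3,3] = 0.
  T[0,:] = [+0.0000, +0.4000, +0.5000, -0.5000, +0.1000, +0.1000]
  T[1,:] = [+0.3636, +0.0000, +0.5455, -0.1818, +0.0909, +0.4545]
  T[2,:] = [+0.3636, +0.3636, +0.0000, +0.0909, +0.3636, +0.4545]
  T[3,:] = [-0.4000, -0.1000, -0.4000, +0.0000, -0.4000, -0.3000]
  T[4,:] = [+0.1000, -0.3000, +0.5000, -0.3000, +0.0000, +0.4000]
  T[5,:] = [-0.1250, -0.2500, +0.6250, -0.2500, +0.2500, +0.0000]
|λ(T)| sorted: 1.2625, 0.7440, 0.5319, 0.3486, 0.3087, 0.0534.
ρ(T) = max|λ| = 1.2625; 1.2625 > 1, so it fails to converge.

no, ρ = 1.2625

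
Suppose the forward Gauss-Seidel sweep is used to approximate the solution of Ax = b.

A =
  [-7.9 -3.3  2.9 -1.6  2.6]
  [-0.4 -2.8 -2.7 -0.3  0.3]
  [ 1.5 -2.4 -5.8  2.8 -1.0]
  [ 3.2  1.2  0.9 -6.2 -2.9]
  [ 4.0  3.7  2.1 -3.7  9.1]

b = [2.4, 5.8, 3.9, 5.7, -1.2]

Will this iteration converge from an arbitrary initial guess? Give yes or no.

yes

Write A = D+L+U with D = diag(-7.9, -2.8, -5.8, -6.2, 9.1).
T_GS = -(D+L)⁻¹U: row 0 first, T[0,3] = -(-1.6)/(-7.9) = -0.2025; later rows by forward substitution.
  T[0,:] = [+0.0000  -0.4177  +0.3671  -0.2025  +0.3291]
  T[1,:] = [+0.0000  +0.0597  -1.0167  -0.0782  +0.0601]
  T[2,:] = [+0.0000  -0.1327  +0.5157  +0.4627  -0.1122]
  T[3,:] = [+0.0000  -0.2233  +0.0675  -0.0525  -0.3025]
  T[4,:] = [+0.0000  +0.0992  +0.1605  -0.0073  -0.2662]
|λ(T)| sorted: 0.8627, 0.3745, 0.3518, 0.3518, 0.0000.
ρ = 0.8627; 0.8627 < 1 ⇒ converges.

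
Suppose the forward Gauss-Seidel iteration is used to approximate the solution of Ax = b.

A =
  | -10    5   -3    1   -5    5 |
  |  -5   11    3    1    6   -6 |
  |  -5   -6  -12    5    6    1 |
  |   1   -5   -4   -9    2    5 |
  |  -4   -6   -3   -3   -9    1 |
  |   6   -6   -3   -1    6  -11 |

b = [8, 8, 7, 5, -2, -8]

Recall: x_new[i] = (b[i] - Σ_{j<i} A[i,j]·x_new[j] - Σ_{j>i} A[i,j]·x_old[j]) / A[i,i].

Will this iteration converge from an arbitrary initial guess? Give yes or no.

Split A = D + L + U, D = diag(-10, 11, -12, -9, -9, -11).
Gauss-Seidel: T = -(D+L)⁻¹U, row 0 first, T[0,2] = -(-3)/(-10) = -0.3000; later rows by forward substitution.
  T[0,:] = [+0.0000 +0.5000 -0.3000 +0.1000 -0.5000 +0.5000]
  T[1,:] = [+0.0000 +0.2273 -0.4091 -0.0455 -0.7727 +0.7727]
  T[2,:] = [+0.0000 -0.3220 +0.3295 +0.3977 +1.0947 -0.5114]
  T[3,:] = [+0.0000 +0.0724 +0.0475 -0.1404 +0.1094 +0.4091]
  T[4,:] = [+0.0000 -0.2905 +0.2804 -0.0999 +0.3360 -0.5922]
  T[5,:] = [+0.0000 +0.0715 +0.1183 -0.0709 +0.0235 -0.3695]
|λ(T)| sorted: 1.2083, 0.4034, 0.4034, 0.1364, 0.0285, 0.0000.
ρ = 1.2083; 1.2083 > 1 ⇒ diverges.

no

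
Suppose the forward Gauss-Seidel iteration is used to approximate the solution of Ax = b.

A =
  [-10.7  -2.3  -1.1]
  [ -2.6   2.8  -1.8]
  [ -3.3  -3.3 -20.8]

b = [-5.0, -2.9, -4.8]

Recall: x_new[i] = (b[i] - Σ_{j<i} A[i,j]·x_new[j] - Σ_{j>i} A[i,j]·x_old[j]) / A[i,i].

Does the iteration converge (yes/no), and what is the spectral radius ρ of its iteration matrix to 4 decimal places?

Write A = D+L+U with D = diag(-10.7, 2.8, -20.8).
GS T = -(D+L)⁻¹U: row 0 first, T[0,2] = -(-1.1)/(-10.7) = -0.1028; later rows by forward substitution.
  T[0,:] = [+0.0000  -0.2150  -0.1028]
  T[1,:] = [+0.0000  -0.1996  +0.5474]
  T[2,:] = [+0.0000  +0.0658  -0.0705]
moduli |λ_i(T)| = 0.3355, 0.0653, 0.0000.
ρ = 0.3355; 0.3355 < 1 ⇒ converges.

yes, ρ = 0.3355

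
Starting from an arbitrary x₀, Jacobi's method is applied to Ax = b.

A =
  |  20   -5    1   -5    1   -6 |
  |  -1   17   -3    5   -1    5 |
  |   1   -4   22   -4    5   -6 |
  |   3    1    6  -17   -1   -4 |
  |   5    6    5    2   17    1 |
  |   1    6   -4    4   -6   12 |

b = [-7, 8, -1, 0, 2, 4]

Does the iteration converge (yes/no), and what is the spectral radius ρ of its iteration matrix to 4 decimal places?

Let D = diag(20, 17, 22, -17, 17, 12); L, U the strict triangles.
Jacobi T = -D⁻¹(L+U): T[1,5] = -(5)/(17) = -0.2941; T[1,1] = 0.
  T[0,:] = [+0.0000 +0.2500 -0.0500 +0.2500 -0.0500 +0.3000]
  T[1,:] = [+0.0588 +0.0000 +0.1765 -0.2941 +0.0588 -0.2941]
  T[2,:] = [-0.0455 +0.1818 +0.0000 +0.1818 -0.2273 +0.2727]
  T[3,:] = [+0.1765 +0.0588 +0.3529 +0.0000 -0.0588 -0.2353]
  T[4,:] = [-0.2941 -0.3529 -0.2941 -0.1176 +0.0000 -0.0588]
  T[5,:] = [-0.0833 -0.5000 +0.3333 -0.3333 +0.5000 +0.0000]
|eigenvalues of T|: 0.8336, 0.3689, 0.3689, 0.2716, 0.1362, 0.1362.
ρ(T) = max|λ| = 0.8336; 0.8336 < 1 ⇒ converges.

yes, ρ = 0.8336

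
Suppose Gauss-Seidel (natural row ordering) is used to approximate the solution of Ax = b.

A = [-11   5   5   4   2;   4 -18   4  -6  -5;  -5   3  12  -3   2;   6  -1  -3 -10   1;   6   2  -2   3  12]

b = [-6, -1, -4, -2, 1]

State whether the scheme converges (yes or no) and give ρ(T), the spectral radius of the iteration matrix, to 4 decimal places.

Diagonal D = diag(-11, -18, 12, -10, 12); L, U strict lower/upper.
T_GS = -(D+L)⁻¹U: row 0 first, T[0,4] = -(2)/(-11) = +0.1818; later rows by forward substitution.
  T[0,:] = [+0.0000  +0.4545  +0.4545  +0.3636  +0.1818]
  T[1,:] = [+0.0000  +0.1010  +0.3232  -0.2525  -0.2374]
  T[2,:] = [+0.0000  +0.1641  +0.1086  +0.4646  -0.0316]
  T[3,:] = [+0.0000  +0.2134  +0.2078  +0.1040  +0.2423]
  T[4,:] = [+0.0000  -0.2701  -0.3150  -0.0883  -0.1172]
|roots of det(T-λI)|: 0.5240, 0.2039, 0.2039, 0.0580, 0.0000.
ρ(T) = max|λ| = 0.5240; 0.5240 < 1: convergent.

yes, ρ = 0.5240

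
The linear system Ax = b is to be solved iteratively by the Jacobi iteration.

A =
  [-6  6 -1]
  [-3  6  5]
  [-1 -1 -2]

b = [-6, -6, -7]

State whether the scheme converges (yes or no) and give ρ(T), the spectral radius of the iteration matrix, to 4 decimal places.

Split A = D + L + U, D = diag(-6, 6, -2).
Jacobi: T = -D⁻¹(L+U), T[0,2] = -(-1)/(-6) = -0.1667; T[0,0] = 0.
  T[0,:] = [+0.0000, +1.0000, -0.1667]
  T[1,:] = [+0.5000, +0.0000, -0.8333]
  T[2,:] = [-0.5000, -0.5000, +0.0000]
|λ(T)| sorted: 1.1785, 0.6236, 0.6236.
ρ(T) = max|λ| = 1.1785; 1.1785 > 1: divergent.

no, ρ = 1.1785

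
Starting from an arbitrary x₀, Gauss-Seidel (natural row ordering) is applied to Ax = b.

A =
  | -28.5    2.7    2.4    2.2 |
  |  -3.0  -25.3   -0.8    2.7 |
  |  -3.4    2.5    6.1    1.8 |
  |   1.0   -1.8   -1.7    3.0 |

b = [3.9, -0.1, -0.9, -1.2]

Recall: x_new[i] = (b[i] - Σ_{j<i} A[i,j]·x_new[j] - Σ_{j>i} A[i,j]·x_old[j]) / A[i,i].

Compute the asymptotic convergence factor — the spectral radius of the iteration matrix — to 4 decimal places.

0.1547

Write A = D+L+U with D = diag(-28.5, -25.3, 6.1, 3).
T_GS = -(D+L)⁻¹U: row 0 first, T[0,3] = -(2.2)/(-28.5) = +0.0772; later rows by forward substitution.
  T[0,:] = [+0.0000, +0.0947, +0.0842, +0.0772]
  T[1,:] = [+0.0000, -0.0112, -0.0416, +0.0976]
  T[2,:] = [+0.0000, +0.0574, +0.0640, -0.2920]
  T[3,:] = [+0.0000, -0.0058, -0.0168, -0.1327]
moduli |λ_i(T)| = 0.1547, 0.0436, 0.0436, 0.0000.
ρ(T) = max|λ| = 0.1547; 0.1547 < 1 ⇒ converges.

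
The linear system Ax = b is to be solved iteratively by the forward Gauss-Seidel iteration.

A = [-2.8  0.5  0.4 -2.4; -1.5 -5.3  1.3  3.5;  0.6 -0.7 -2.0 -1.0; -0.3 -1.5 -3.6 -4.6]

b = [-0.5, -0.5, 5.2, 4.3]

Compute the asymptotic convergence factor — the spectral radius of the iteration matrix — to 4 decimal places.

A = D + L + U where D = diag(-2.8, -5.3, -2, -4.6).
Gauss-Seidel: T = -(D+L)⁻¹U, row 0 first, T[0,2] = -(0.4)/(-2.8) = +0.1429; later rows by forward substitution.
  T[0,:] = [+0.0000  +0.1786  +0.1429  -0.8571]
  T[1,:] = [+0.0000  -0.0505  +0.2049  +0.9030]
  T[2,:] = [+0.0000  +0.0713  -0.0288  -1.0732]
  T[3,:] = [+0.0000  -0.0509  -0.0535  +0.6013]
|λ(T)| sorted: 0.6387, 0.0926, 0.0241, 0.0000.
ρ(T) = max|λ| = 0.6387; 0.6387 < 1 ⇒ converges.

0.6387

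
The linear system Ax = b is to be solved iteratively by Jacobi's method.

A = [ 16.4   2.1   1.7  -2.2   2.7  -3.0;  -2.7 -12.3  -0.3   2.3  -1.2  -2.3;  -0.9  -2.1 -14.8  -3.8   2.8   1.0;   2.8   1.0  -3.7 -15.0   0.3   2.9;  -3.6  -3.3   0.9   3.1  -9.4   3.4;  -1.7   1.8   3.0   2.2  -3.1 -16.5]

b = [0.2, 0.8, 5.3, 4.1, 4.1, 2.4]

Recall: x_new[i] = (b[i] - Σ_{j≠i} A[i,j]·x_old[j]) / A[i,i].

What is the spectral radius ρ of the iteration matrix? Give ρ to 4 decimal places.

Write A = D+L+U with D = diag(16.4, -12.3, -14.8, -15, -9.4, -16.5).
T_J = -D⁻¹(L+U): T[4,2] = -(0.9)/(-9.4) = +0.0957; T[4,4] = 0.
  T[0,:] = [+0.0000  -0.1280  -0.1037  +0.1341  -0.1646  +0.1829]
  T[1,:] = [-0.2195  +0.0000  -0.0244  +0.1870  -0.0976  -0.1870]
  T[2,:] = [-0.0608  -0.1419  +0.0000  -0.2568  +0.1892  +0.0676]
  T[3,:] = [+0.1867  +0.0667  -0.2467  +0.0000  +0.0200  +0.1933]
  T[4,:] = [-0.3830  -0.3511  +0.0957  +0.3298  +0.0000  +0.3617]
  T[5,:] = [-0.1030  +0.1091  +0.1818  +0.1333  -0.1879  +0.0000]
moduli |λ_i(T)| = 0.5214, 0.3906, 0.2653, 0.2653, 0.2060, 0.1571.
ρ = 0.5214; 0.5214 < 1 ⇒ converges.

0.5214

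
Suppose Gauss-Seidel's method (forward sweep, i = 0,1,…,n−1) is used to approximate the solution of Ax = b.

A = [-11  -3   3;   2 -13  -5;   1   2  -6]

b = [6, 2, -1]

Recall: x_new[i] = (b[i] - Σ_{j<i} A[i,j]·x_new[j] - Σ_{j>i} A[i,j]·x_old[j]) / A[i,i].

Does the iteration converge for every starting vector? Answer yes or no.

A = D + L + U where D = diag(-11, -13, -6).
GS T = -(D+L)⁻¹U: row 0 first, T[0,2] = -(3)/(-11) = +0.2727; later rows by forward substitution.
  T[0,:] = [+0.0000 -0.2727 +0.2727]
  T[1,:] = [+0.0000 -0.0420 -0.3427]
  T[2,:] = [+0.0000 -0.0594 -0.0688]
|λ(T)| sorted: 0.1987, 0.0880, 0.0000.
spectral radius ρ = 0.1987; 0.1987 < 1 ⇒ converges.

yes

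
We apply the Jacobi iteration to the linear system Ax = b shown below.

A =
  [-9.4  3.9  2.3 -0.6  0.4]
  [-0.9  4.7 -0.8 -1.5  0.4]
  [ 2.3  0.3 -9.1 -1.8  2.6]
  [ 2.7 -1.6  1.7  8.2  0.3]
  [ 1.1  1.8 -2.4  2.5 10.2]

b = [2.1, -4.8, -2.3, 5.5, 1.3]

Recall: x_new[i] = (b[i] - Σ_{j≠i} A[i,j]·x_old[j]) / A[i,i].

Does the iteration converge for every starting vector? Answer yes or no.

Write A = D+L+U with D = diag(-9.4, 4.7, -9.1, 8.2, 10.2).
Jacobi T = -D⁻¹(L+U): T[3,0] = -(2.7)/(8.2) = -0.3293; T[3,3] = 0.
  T[0,:] = [+0.0000  +0.4149  +0.2447  -0.0638  +0.0426]
  T[1,:] = [+0.1915  +0.0000  +0.1702  +0.3191  -0.0851]
  T[2,:] = [+0.2527  +0.0330  +0.0000  -0.1978  +0.2857]
  T[3,:] = [-0.3293  +0.1951  -0.2073  +0.0000  -0.0366]
  T[4,:] = [-0.1078  -0.1765  +0.2353  -0.2451  +0.0000]
|λ(T)| sorted: 0.5209, 0.4369, 0.4369, 0.2290, 0.1213.
ρ(T) = max|λ| = 0.5209; 0.5209 < 1: convergent.

yes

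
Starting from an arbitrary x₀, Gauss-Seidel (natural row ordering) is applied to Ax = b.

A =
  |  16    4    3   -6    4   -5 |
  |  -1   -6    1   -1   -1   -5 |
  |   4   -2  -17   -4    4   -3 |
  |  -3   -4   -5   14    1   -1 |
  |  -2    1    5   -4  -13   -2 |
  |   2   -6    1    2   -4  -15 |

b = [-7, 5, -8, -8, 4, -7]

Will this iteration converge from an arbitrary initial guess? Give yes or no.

A = D + L + U where D = diag(16, -6, -17, 14, -13, -15).
GS T = -(D+L)⁻¹U: row 0 first, T[0,1] = -(4)/(16) = -0.2500; later rows by forward substitution.
  T[0,:] = [+0.0000, -0.2500, -0.1875, +0.3750, -0.2500, +0.3125]
  T[1,:] = [+0.0000, +0.0417, +0.1979, -0.2292, -0.1250, -0.8854]
  T[2,:] = [+0.0000, -0.0637, -0.0674, -0.1201, +0.1912, +0.0012]
  T[3,:] = [+0.0000, -0.0644, -0.0077, -0.0280, -0.0924, -0.1141]
  T[4,:] = [+0.0000, +0.0370, +0.0205, -0.1129, +0.1308, -0.2344]
  T[5,:] = [+0.0000, -0.0727, -0.1152, +0.1600, -0.0178, +0.4432]
|λ(T)| sorted: 0.5848, 0.1081, 0.0837, 0.0837, 0.0325, 0.0000.
spectral radius ρ = 0.5848; 0.5848 < 1, so it converges for any x₀.

yes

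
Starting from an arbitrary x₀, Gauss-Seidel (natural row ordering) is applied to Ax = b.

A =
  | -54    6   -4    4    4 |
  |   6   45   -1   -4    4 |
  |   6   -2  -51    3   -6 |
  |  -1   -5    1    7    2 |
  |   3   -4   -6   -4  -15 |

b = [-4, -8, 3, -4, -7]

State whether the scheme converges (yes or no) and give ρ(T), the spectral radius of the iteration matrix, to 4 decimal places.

yes, ρ = 0.2552

A = D + L + U where D = diag(-54, 45, -51, 7, -15).
T_GS = -(D+L)⁻¹U: row 0 first, T[0,1] = -(6)/(-54) = +0.1111; later rows by forward substitution.
  T[0,:] = [+0.0000  +0.1111  -0.0741  +0.0741  +0.0741]
  T[1,:] = [+0.0000  -0.0148  +0.0321  +0.0790  -0.0988]
  T[2,:] = [+0.0000  +0.0137  -0.0100  +0.0644  -0.1051]
  T[3,:] = [+0.0000  +0.0033  +0.0138  +0.0578  -0.3307]
  T[4,:] = [+0.0000  +0.0198  -0.0231  -0.0474  +0.1714]
|roots of det(T-λI)|: 0.2552, 0.0422, 0.0324, 0.0238, 0.0000.
ρ(T) = max|λ| = 0.2552; 0.2552 < 1 ⇒ converges.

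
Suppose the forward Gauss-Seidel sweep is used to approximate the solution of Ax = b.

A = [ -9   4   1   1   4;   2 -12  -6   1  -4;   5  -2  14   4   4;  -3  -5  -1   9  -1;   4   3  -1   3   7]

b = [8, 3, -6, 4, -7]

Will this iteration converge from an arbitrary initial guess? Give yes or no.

A = D + L + U where D = diag(-9, -12, 14, 9, 7).
T_GS = -(D+L)⁻¹U: row 0 first, T[0,2] = -(1)/(-9) = +0.1111; later rows by forward substitution.
  T[0,:] = [+0.0000 +0.4444 +0.1111 +0.1111 +0.4444]
  T[1,:] = [+0.0000 +0.0741 -0.4815 +0.1019 -0.2593]
  T[2,:] = [+0.0000 -0.1481 -0.1085 -0.3108 -0.4815]
  T[3,:] = [+0.0000 +0.1728 -0.2425 +0.0591 +0.0617]
  T[4,:] = [+0.0000 -0.3810 +0.2313 -0.1769 -0.2381]
|λ(T)| sorted: 0.5377, 0.2583, 0.2583, 0.1124, 0.0000.
ρ = 0.5377; 0.5377 < 1 ⇒ converges.

yes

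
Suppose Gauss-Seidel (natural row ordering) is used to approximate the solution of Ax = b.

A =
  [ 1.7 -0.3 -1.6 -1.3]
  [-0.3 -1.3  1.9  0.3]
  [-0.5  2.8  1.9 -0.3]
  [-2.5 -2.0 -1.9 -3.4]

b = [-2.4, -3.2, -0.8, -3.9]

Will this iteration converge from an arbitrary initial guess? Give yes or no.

Let D = diag(1.7, -1.3, 1.9, -3.4); L, U the strict triangles.
T_GS = -(D+L)⁻¹U: row 0 first, T[0,1] = -(-0.3)/(1.7) = +0.1765; later rows by forward substitution.
  T[0,:] = [+0.0000, +0.1765, +0.9412, +0.7647]
  T[1,:] = [+0.0000, -0.0407, +1.2443, +0.0543]
  T[2,:] = [+0.0000, +0.1065, -1.5861, +0.2791]
  T[3,:] = [+0.0000, -0.1653, -0.5377, -0.7502]
eigenvalue magnitudes: 1.5356, 0.8176, 0.0239, 0.0000.
ρ = 1.5356; 1.5356 > 1, so it fails to converge.

no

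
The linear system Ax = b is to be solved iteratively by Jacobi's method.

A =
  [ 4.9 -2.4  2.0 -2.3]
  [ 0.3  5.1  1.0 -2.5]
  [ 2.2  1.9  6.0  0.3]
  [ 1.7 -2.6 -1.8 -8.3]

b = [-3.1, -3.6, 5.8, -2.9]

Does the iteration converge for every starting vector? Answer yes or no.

yes

Diagonal D = diag(4.9, 5.1, 6, -8.3); L, U strict lower/upper.
T_J = -D⁻¹(L+U): T[0,3] = -(-2.3)/(4.9) = +0.4694; T[0,0] = 0.
  T[0,:] = [+0.0000, +0.4898, -0.4082, +0.4694]
  T[1,:] = [-0.0588, +0.0000, -0.1961, +0.4902]
  T[2,:] = [-0.3667, -0.3167, +0.0000, -0.0500]
  T[3,:] = [+0.2048, -0.3133, -0.2169, +0.0000]
|eigenvalues of T|: 0.6741, 0.4567, 0.4567, 0.2723.
ρ(T) = max|λ| = 0.6741; 0.6741 < 1: convergent.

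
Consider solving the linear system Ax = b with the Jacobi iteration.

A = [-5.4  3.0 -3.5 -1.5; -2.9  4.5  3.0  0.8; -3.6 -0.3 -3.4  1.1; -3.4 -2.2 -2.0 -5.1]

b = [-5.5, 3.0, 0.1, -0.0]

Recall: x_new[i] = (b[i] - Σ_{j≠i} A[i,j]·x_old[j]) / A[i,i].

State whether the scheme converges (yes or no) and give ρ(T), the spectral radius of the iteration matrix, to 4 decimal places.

no, ρ = 1.3537

Let D = diag(-5.4, 4.5, -3.4, -5.1); L, U the strict triangles.
T_J = -D⁻¹(L+U): T[0,3] = -(-1.5)/(-5.4) = -0.2778; T[0,0] = 0.
  T[0,:] = [+0.0000  +0.5556  -0.6481  -0.2778]
  T[1,:] = [+0.6444  +0.0000  -0.6667  -0.1778]
  T[2,:] = [-1.0588  -0.0882  +0.0000  +0.3235]
  T[3,:] = [-0.6667  -0.4314  -0.3922  +0.0000]
moduli |λ_i(T)| = 1.3537, 0.8004, 0.3893, 0.3893.
ρ(T) = max|λ| = 1.3537; 1.3537 > 1, so it fails to converge.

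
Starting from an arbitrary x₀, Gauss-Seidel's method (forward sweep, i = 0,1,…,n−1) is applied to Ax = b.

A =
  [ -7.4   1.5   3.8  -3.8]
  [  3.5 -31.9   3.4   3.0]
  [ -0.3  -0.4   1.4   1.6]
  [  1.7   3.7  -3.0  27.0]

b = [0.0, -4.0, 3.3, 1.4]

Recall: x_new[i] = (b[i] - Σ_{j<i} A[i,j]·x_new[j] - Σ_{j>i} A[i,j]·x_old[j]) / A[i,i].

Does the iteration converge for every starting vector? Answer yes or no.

Split A = D + L + U, D = diag(-7.4, -31.9, 1.4, 27).
T_GS = -(D+L)⁻¹U: row 0 first, T[0,2] = -(3.8)/(-7.4) = +0.5135; later rows by forward substitution.
  T[0,:] = [+0.0000, +0.2027, +0.5135, -0.5135]
  T[1,:] = [+0.0000, +0.0222, +0.1629, +0.0377]
  T[2,:] = [+0.0000, +0.0498, +0.1566, -1.2421]
  T[3,:] = [+0.0000, -0.0103, -0.0373, -0.1108]
|roots of det(T-λI)|: 0.3106, 0.2198, 0.0228, 0.0000.
ρ(T) = max|λ| = 0.3106; 0.3106 < 1, so it converges for any x₀.

yes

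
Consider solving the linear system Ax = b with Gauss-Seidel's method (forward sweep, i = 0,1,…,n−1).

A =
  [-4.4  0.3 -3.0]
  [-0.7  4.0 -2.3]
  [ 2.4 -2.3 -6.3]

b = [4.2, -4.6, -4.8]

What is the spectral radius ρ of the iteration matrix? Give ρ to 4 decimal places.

0.4475

Let D = diag(-4.4, 4, -6.3); L, U the strict triangles.
Gauss-Seidel: T = -(D+L)⁻¹U, row 0 first, T[0,1] = -(0.3)/(-4.4) = +0.0682; later rows by forward substitution.
  T[0,:] = [+0.0000 +0.0682 -0.6818]
  T[1,:] = [+0.0000 +0.0119 +0.4557]
  T[2,:] = [+0.0000 +0.0216 -0.4261]
|eigenvalues of T|: 0.4475, 0.0334, 0.0000.
ρ = 0.4475; 0.4475 < 1, so it converges for any x₀.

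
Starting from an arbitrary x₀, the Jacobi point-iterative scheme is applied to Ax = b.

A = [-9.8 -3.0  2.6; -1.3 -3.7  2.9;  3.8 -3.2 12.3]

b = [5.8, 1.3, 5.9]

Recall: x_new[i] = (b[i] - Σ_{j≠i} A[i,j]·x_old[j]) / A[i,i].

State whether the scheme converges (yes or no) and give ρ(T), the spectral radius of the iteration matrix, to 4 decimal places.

yes, ρ = 0.5639

A = D + L + U where D = diag(-9.8, -3.7, 12.3).
Jacobi T = -D⁻¹(L+U): T[0,2] = -(2.6)/(-9.8) = +0.2653; T[0,0] = 0.
  T[0,:] = [+0.0000 -0.3061 +0.2653]
  T[1,:] = [-0.3514 +0.0000 +0.7838]
  T[2,:] = [-0.3089 +0.2602 +0.0000]
|eigenvalues of T|: 0.5639, 0.2974, 0.2974.
ρ = 0.5639; 0.5639 < 1: convergent.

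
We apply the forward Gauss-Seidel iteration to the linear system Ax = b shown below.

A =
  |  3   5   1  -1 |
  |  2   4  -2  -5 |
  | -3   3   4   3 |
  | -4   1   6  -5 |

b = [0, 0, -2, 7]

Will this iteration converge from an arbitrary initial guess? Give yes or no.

Write A = D+L+U with D = diag(3, 4, 4, -5).
GS T = -(D+L)⁻¹U: row 0 first, T[0,2] = -(1)/(3) = -0.3333; later rows by forward substitution.
  T[0,:] = [+0.0000, -1.6667, -0.3333, +0.3333]
  T[1,:] = [+0.0000, +0.8333, +0.6667, +1.0833]
  T[2,:] = [+0.0000, -1.8750, -0.7500, -1.3125]
  T[3,:] = [+0.0000, -0.7500, -0.5000, -1.6250]
|λ(T)| sorted: 1.3383, 0.6112, 0.6112, 0.0000.
ρ(T) = max|λ| = 1.3383; 1.3383 > 1 ⇒ diverges.

no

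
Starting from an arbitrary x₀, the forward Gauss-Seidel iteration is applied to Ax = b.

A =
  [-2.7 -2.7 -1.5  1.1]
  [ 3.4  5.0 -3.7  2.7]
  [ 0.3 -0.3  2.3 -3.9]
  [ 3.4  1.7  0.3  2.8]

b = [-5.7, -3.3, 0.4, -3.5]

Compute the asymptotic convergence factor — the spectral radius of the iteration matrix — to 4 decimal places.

Split A = D + L + U, D = diag(-2.7, 5, 2.3, 2.8).
Gauss-Seidel: T = -(D+L)⁻¹U, row 0 first, T[0,3] = -(1.1)/(-2.7) = +0.4074; later rows by forward substitution.
  T[0,:] = [+0.0000, -1.0000, -0.5556, +0.4074]
  T[1,:] = [+0.0000, +0.6800, +1.1178, -0.8170]
  T[2,:] = [+0.0000, +0.2191, +0.2183, +1.5359]
  T[3,:] = [+0.0000, +0.7780, -0.0274, -0.1632]
eigenvalue magnitudes: 1.3011, 1.0822, 1.0822, 0.0000.
ρ(T) = max|λ| = 1.3011; 1.3011 > 1 ⇒ diverges.

1.3011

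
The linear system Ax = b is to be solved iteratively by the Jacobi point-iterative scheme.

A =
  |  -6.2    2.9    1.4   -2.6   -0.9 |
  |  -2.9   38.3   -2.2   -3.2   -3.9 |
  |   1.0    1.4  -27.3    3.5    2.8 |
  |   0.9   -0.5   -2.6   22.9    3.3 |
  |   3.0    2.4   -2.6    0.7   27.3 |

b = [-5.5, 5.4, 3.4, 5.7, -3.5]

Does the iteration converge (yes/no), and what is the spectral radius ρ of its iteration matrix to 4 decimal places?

A = D + L + U where D = diag(-6.2, 38.3, -27.3, 22.9, 27.3).
T_J = -D⁻¹(L+U): T[3,2] = -(-2.6)/(22.9) = +0.1135; T[3,3] = 0.
  T[0,:] = [+0.0000, +0.4677, +0.2258, -0.4194, -0.1452]
  T[1,:] = [+0.0757, +0.0000, +0.0574, +0.0836, +0.1018]
  T[2,:] = [+0.0366, +0.0513, +0.0000, +0.1282, +0.1026]
  T[3,:] = [-0.0393, +0.0218, +0.1135, +0.0000, -0.1441]
  T[4,:] = [-0.1099, -0.0879, +0.0952, -0.0256, +0.0000]
moduli |λ_i(T)| = 0.3763, 0.1858, 0.1858, 0.1718, 0.0940.
spectral radius ρ = 0.3763; 0.3763 < 1: convergent.

yes, ρ = 0.3763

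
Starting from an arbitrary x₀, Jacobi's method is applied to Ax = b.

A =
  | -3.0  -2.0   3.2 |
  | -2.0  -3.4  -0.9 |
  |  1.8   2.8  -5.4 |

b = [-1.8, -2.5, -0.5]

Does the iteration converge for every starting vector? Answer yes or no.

Split A = D + L + U, D = diag(-3, -3.4, -5.4).
T_J = -D⁻¹(L+U): T[0,2] = -(3.2)/(-3) = +1.0667; T[0,0] = 0.
  T[0,:] = [+0.0000 -0.6667 +1.0667]
  T[1,:] = [-0.5882 +0.0000 -0.2647]
  T[2,:] = [+0.3333 +0.5185 +0.0000]
moduli |λ_i(T)| = 0.9448, 0.5311, 0.5311.
ρ = 0.9448; 0.9448 < 1: convergent.

yes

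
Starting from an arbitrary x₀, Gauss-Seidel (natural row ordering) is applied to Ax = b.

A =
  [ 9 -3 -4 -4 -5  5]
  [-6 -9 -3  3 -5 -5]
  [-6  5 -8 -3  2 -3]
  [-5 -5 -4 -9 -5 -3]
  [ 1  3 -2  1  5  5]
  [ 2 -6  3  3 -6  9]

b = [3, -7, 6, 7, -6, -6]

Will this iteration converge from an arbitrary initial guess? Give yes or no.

A = D + L + U where D = diag(9, -9, -8, -9, 5, 9).
GS T = -(D+L)⁻¹U: row 0 first, T[0,3] = -(-4)/(9) = +0.4444; later rows by forward substitution.
  T[0,:] = [+0.0000, +0.3333, +0.4444, +0.4444, +0.5556, -0.5556]
  T[1,:] = [+0.0000, -0.2222, -0.6296, +0.0370, -0.9259, -0.1852]
  T[2,:] = [+0.0000, -0.3889, -0.7269, -0.6852, -0.7454, -0.0741]
  T[3,:] = [+0.0000, +0.1111, +0.4259, +0.0370, -0.0185, +0.1111]
  T[4,:] = [+0.0000, -0.1111, -0.0870, -0.3926, +0.1500, -0.8296]
  T[5,:] = [+0.0000, -0.2037, -0.4762, -0.1198, -0.3861, -0.5654]
|λ(T)| sorted: 1.3983, 0.4997, 0.4858, 0.4858, 0.0312, 0.0000.
ρ = 1.3983; 1.3983 > 1: divergent.

no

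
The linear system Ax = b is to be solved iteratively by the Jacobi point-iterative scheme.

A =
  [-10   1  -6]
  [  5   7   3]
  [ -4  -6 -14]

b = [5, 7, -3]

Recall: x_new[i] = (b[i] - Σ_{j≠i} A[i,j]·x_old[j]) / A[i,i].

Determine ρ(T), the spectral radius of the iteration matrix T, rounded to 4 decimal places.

0.7219

Diagonal D = diag(-10, 7, -14); L, U strict lower/upper.
T_J = -D⁻¹(L+U): T[2,1] = -(-6)/(-14) = -0.4286; T[2,2] = 0.
  T[0,:] = [+0.0000  +0.1000  -0.6000]
  T[1,:] = [-0.7143  +0.0000  -0.4286]
  T[2,:] = [-0.2857  -0.4286  +0.0000]
|roots of det(T-λI)|: 0.7219, 0.4873, 0.4873.
ρ = 0.7219; 0.7219 < 1: convergent.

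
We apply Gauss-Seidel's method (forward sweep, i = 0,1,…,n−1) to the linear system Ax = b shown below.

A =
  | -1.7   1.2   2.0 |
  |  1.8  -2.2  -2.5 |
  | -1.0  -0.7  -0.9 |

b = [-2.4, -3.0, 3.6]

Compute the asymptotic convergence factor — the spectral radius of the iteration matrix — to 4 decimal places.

A = D + L + U where D = diag(-1.7, -2.2, -0.9).
GS T = -(D+L)⁻¹U: row 0 first, T[0,1] = -(1.2)/(-1.7) = +0.7059; later rows by forward substitution.
  T[0,:] = [+0.0000, +0.7059, +1.1765]
  T[1,:] = [+0.0000, +0.5775, -0.1738]
  T[2,:] = [+0.0000, -1.2335, -1.1720]
moduli |λ_i(T)| = 1.2870, 0.6925, 0.0000.
spectral radius ρ = 1.2870; 1.2870 > 1 ⇒ diverges.

1.2870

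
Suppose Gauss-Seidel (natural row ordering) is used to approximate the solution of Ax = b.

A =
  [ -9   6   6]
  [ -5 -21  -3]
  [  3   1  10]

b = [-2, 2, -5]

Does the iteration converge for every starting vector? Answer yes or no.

yes

Split A = D + L + U, D = diag(-9, -21, 10).
GS T = -(D+L)⁻¹U: row 0 first, T[0,2] = -(6)/(-9) = +0.6667; later rows by forward substitution.
  T[0,:] = [+0.0000 +0.6667 +0.6667]
  T[1,:] = [+0.0000 -0.1587 -0.3016]
  T[2,:] = [+0.0000 -0.1841 -0.1698]
eigenvalue magnitudes: 0.4000, 0.0714, 0.0000.
ρ(T) = max|λ| = 0.4000; 0.4000 < 1: convergent.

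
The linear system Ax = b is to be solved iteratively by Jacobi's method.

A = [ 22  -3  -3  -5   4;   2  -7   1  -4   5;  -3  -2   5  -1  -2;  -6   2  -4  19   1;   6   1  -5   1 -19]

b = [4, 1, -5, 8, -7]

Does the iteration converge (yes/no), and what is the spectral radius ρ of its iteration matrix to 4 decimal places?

A = D + L + U where D = diag(22, -7, 5, 19, -19).
Jacobi: T = -D⁻¹(L+U), T[0,1] = -(-3)/(22) = +0.1364; T[0,0] = 0.
  T[0,:] = [+0.0000 +0.1364 +0.1364 +0.2273 -0.1818]
  T[1,:] = [+0.2857 +0.0000 +0.1429 -0.5714 +0.7143]
  T[2,:] = [+0.6000 +0.4000 +0.0000 +0.2000 +0.4000]
  T[3,:] = [+0.3158 -0.1053 +0.2105 +0.0000 -0.0526]
  T[4,:] = [+0.3158 +0.0526 -0.2632 +0.0526 +0.0000]
|eigenvalues of T|: 0.5639, 0.3659, 0.3659, 0.2789, 0.2789.
spectral radius ρ = 0.5639; 0.5639 < 1, so it converges for any x₀.

yes, ρ = 0.5639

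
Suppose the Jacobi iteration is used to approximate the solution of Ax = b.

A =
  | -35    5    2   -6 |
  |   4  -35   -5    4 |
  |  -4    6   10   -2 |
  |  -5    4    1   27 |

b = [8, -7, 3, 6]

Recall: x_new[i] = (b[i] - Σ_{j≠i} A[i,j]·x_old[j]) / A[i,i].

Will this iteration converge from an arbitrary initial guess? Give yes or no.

Let D = diag(-35, -35, 10, 27); L, U the strict triangles.
T_J = -D⁻¹(L+U): T[2,1] = -(6)/(10) = -0.6000; T[2,2] = 0.
  T[0,:] = [+0.0000, +0.1429, +0.0571, -0.1714]
  T[1,:] = [+0.1143, +0.0000, -0.1429, +0.1143]
  T[2,:] = [+0.4000, -0.6000, +0.0000, +0.2000]
  T[3,:] = [+0.1852, -0.1481, -0.0370, +0.0000]
moduli |λ_i(T)| = 0.2833, 0.1811, 0.1811, 0.0618.
ρ = 0.2833; 0.2833 < 1, so it converges for any x₀.

yes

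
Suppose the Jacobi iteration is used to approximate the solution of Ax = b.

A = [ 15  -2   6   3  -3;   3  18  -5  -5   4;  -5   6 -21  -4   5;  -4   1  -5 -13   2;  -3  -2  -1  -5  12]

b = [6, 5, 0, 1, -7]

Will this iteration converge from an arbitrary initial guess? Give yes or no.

yes

Let D = diag(15, 18, -21, -13, 12); L, U the strict triangles.
T_J = -D⁻¹(L+U): T[0,1] = -(-2)/(15) = +0.1333; T[0,0] = 0.
  T[0,:] = [+0.0000, +0.1333, -0.4000, -0.2000, +0.2000]
  T[1,:] = [-0.1667, +0.0000, +0.2778, +0.2778, -0.2222]
  T[2,:] = [-0.2381, +0.2857, +0.0000, -0.1905, +0.2381]
  T[3,:] = [-0.3077, +0.0769, -0.3846, +0.0000, +0.1538]
  T[4,:] = [+0.2500, +0.1667, +0.0833, +0.4167, +0.0000]
eigenvalue magnitudes: 0.8340, 0.4041, 0.2733, 0.2733, 0.1481.
spectral radius ρ = 0.8340; 0.8340 < 1, so it converges for any x₀.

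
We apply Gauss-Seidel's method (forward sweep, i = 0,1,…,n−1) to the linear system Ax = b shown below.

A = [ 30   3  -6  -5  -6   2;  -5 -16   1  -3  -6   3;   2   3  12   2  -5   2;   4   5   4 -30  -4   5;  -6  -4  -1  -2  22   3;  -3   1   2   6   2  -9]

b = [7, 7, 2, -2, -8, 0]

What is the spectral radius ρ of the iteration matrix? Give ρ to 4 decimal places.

0.2716

Let D = diag(30, -16, 12, -30, 22, -9); L, U the strict triangles.
GS T = -(D+L)⁻¹U: row 0 first, T[0,4] = -(-6)/(30) = +0.2000; later rows by forward substitution.
  T[0,:] = [+0.0000 -0.1000 +0.2000 +0.1667 +0.2000 -0.0667]
  T[1,:] = [+0.0000 +0.0312 +0.0000 -0.2396 -0.4375 +0.2083]
  T[2,:] = [+0.0000 +0.0089 -0.0333 -0.1345 +0.4927 -0.2076]
  T[3,:] = [+0.0000 -0.0069 +0.0222 -0.0356 -0.1139 +0.1648]
  T[4,:] = [+0.0000 -0.0218 +0.0551 -0.0075 -0.0130 -0.1111]
  T[5,:] = [+0.0000 +0.0293 -0.0470 -0.1375 -0.0846 +0.0844]
|λ(T)| sorted: 0.2716, 0.2073, 0.1224, 0.1224, 0.0075, 0.0000.
ρ = 0.2716; 0.2716 < 1 ⇒ converges.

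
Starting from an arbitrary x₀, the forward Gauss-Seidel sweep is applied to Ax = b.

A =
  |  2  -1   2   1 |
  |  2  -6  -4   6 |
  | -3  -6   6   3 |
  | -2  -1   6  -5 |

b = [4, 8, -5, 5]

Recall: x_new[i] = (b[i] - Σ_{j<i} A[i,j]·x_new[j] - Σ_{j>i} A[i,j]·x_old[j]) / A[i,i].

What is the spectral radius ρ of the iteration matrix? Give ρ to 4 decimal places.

1.3370

Write A = D+L+U with D = diag(2, -6, 6, -5).
Gauss-Seidel: T = -(D+L)⁻¹U, row 0 first, T[0,3] = -(1)/(2) = -0.5000; later rows by forward substitution.
  T[0,:] = [+0.0000, +0.5000, -1.0000, -0.5000]
  T[1,:] = [+0.0000, +0.1667, -1.0000, +0.8333]
  T[2,:] = [+0.0000, +0.4167, -1.5000, +0.0833]
  T[3,:] = [+0.0000, +0.2667, -1.2000, +0.1333]
eigenvalue magnitudes: 1.3370, 0.2233, 0.2233, 0.0000.
spectral radius ρ = 1.3370; 1.3370 > 1, so it fails to converge.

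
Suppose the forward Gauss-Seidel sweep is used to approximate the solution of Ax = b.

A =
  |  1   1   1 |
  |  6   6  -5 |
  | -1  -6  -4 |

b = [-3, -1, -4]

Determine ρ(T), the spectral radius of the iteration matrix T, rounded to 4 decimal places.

Split A = D + L + U, D = diag(1, 6, -4).
T_GS = -(D+L)⁻¹U: row 0 first, T[0,2] = -(1)/(1) = -1.0000; later rows by forward substitution.
  T[0,:] = [+0.0000  -1.0000  -1.0000]
  T[1,:] = [+0.0000  +1.0000  +1.8333]
  T[2,:] = [+0.0000  -1.2500  -2.5000]
moduli |λ_i(T)| = 1.6280, 0.1280, 0.0000.
ρ = 1.6280; 1.6280 > 1 ⇒ diverges.

1.6280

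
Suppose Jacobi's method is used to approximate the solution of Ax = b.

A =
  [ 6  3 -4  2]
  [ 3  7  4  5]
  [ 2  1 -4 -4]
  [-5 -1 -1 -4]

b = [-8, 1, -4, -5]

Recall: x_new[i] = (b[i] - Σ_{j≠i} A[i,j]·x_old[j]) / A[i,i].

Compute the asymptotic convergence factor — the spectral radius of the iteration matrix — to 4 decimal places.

1.3069

Let D = diag(6, 7, -4, -4); L, U the strict triangles.
Jacobi T = -D⁻¹(L+U): T[3,2] = -(-1)/(-4) = -0.2500; T[3,3] = 0.
  T[0,:] = [+0.0000 -0.5000 +0.6667 -0.3333]
  T[1,:] = [-0.4286 +0.0000 -0.5714 -0.7143]
  T[2,:] = [+0.5000 +0.2500 +0.0000 -1.0000]
  T[3,:] = [-1.2500 -0.2500 -0.2500 +0.0000]
|eigenvalues of T|: 1.3069, 1.0821, 0.4633, 0.4633.
ρ = 1.3069; 1.3069 > 1, so it fails to converge.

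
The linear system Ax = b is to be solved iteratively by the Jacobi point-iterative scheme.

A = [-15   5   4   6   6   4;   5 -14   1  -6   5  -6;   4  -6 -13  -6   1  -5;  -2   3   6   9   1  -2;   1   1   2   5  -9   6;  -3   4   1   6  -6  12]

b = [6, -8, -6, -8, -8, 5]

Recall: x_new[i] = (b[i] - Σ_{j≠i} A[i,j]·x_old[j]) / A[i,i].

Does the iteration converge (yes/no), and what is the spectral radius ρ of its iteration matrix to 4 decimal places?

Diagonal D = diag(-15, -14, -13, 9, -9, 12); L, U strict lower/upper.
T_J = -D⁻¹(L+U): T[2,4] = -(1)/(-13) = +0.0769; T[2,2] = 0.
  T[0,:] = [+0.0000 +0.3333 +0.2667 +0.4000 +0.4000 +0.2667]
  T[1,:] = [+0.3571 +0.0000 +0.0714 -0.4286 +0.3571 -0.4286]
  T[2,:] = [+0.3077 -0.4615 +0.0000 -0.4615 +0.0769 -0.3846]
  T[3,:] = [+0.2222 -0.3333 -0.6667 +0.0000 -0.1111 +0.2222]
  T[4,:] = [+0.1111 +0.1111 +0.2222 +0.5556 +0.0000 +0.6667]
  T[5,:] = [+0.2500 -0.3333 -0.0833 -0.5000 +0.5000 +0.0000]
moduli |λ_i(T)| = 1.2890, 0.7412, 0.3744, 0.3744, 0.3656, 0.3217.
ρ(T) = max|λ| = 1.2890; 1.2890 > 1 ⇒ diverges.

no, ρ = 1.2890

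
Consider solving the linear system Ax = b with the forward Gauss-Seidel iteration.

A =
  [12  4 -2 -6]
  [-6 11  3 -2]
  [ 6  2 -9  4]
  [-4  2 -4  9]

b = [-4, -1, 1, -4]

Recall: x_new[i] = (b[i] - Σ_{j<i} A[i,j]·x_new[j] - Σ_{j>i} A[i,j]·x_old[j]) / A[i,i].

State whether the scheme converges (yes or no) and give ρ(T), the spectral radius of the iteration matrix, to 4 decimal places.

Let D = diag(12, 11, -9, 9); L, U the strict triangles.
GS T = -(D+L)⁻¹U: row 0 first, T[0,2] = -(-2)/(12) = +0.1667; later rows by forward substitution.
  T[0,:] = [+0.0000  -0.3333  +0.1667  +0.5000]
  T[1,:] = [+0.0000  -0.1818  -0.1818  +0.4545]
  T[2,:] = [+0.0000  -0.2626  +0.0707  +0.8788]
  T[3,:] = [+0.0000  -0.2245  +0.1459  +0.5118]
eigenvalue magnitudes: 0.6597, 0.1650, 0.1650, 0.0000.
ρ = 0.6597; 0.6597 < 1: convergent.

yes, ρ = 0.6597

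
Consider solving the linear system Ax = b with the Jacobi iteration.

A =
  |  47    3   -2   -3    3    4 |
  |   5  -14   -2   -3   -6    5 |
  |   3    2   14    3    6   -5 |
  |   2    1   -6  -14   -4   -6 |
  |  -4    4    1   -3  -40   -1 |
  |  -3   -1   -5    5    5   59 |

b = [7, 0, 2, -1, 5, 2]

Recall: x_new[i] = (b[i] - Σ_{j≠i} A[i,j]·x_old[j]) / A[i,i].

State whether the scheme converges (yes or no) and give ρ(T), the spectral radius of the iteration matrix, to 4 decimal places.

yes, ρ = 0.4173

Split A = D + L + U, D = diag(47, -14, 14, -14, -40, 59).
Jacobi: T = -D⁻¹(L+U), T[5,4] = -(5)/(59) = -0.0847; T[5,5] = 0.
  T[0,:] = [+0.0000  -0.0638  +0.0426  +0.0638  -0.0638  -0.0851]
  T[1,:] = [+0.3571  +0.0000  -0.1429  -0.2143  -0.4286  +0.3571]
  T[2,:] = [-0.2143  -0.1429  +0.0000  -0.2143  -0.4286  +0.3571]
  T[3,:] = [+0.1429  +0.0714  -0.4286  +0.0000  -0.2857  -0.4286]
  T[4,:] = [-0.1000  +0.1000  +0.0250  -0.0750  +0.0000  -0.0250]
  T[5,:] = [+0.0508  +0.0169  +0.0847  -0.0847  -0.0847  +0.0000]
eigenvalue magnitudes: 0.4173, 0.2784, 0.2784, 0.2450, 0.2450, 0.0961.
ρ = 0.4173; 0.4173 < 1: convergent.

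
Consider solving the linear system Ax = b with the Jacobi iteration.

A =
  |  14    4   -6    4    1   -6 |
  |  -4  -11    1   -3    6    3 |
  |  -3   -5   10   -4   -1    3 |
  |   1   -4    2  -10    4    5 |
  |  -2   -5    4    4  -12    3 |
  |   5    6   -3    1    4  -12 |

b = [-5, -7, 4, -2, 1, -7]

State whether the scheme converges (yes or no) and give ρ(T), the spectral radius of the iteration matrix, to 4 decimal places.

A = D + L + U where D = diag(14, -11, 10, -10, -12, -12).
T_J = -D⁻¹(L+U): T[2,4] = -(-1)/(10) = +0.1000; T[2,2] = 0.
  T[0,:] = [+0.0000, -0.2857, +0.4286, -0.2857, -0.0714, +0.4286]
  T[1,:] = [-0.3636, +0.0000, +0.0909, -0.2727, +0.5455, +0.2727]
  T[2,:] = [+0.3000, +0.5000, +0.0000, +0.4000, +0.1000, -0.3000]
  T[3,:] = [+0.1000, -0.4000, +0.2000, +0.0000, +0.4000, +0.5000]
  T[4,:] = [-0.1667, -0.4167, +0.3333, +0.3333, +0.0000, +0.2500]
  T[5,:] = [+0.4167, +0.5000, -0.2500, +0.0833, +0.3333, +0.0000]
|roots of det(T-λI)|: 1.1215, 0.6879, 0.4668, 0.4668, 0.3489, 0.1835.
ρ(T) = max|λ| = 1.1215; 1.1215 > 1 ⇒ diverges.

no, ρ = 1.1215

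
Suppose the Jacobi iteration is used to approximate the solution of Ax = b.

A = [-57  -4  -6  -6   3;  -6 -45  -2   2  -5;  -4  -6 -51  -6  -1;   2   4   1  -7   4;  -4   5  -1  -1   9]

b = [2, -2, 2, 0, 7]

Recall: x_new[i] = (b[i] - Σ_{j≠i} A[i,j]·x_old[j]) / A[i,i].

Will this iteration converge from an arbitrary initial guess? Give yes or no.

yes

A = D + L + U where D = diag(-57, -45, -51, -7, 9).
T_J = -D⁻¹(L+U): T[2,3] = -(-6)/(-51) = -0.1176; T[2,2] = 0.
  T[0,:] = [+0.0000 -0.0702 -0.1053 -0.1053 +0.0526]
  T[1,:] = [-0.1333 +0.0000 -0.0444 +0.0444 -0.1111]
  T[2,:] = [-0.0784 -0.1176 +0.0000 -0.1176 -0.0196]
  T[3,:] = [+0.2857 +0.5714 +0.1429 +0.0000 +0.5714]
  T[4,:] = [+0.4444 -0.5556 +0.1111 +0.1111 +0.0000]
eigenvalue magnitudes: 0.4588, 0.2644, 0.2644, 0.1068, 0.0993.
ρ = 0.4588; 0.4588 < 1, so it converges for any x₀.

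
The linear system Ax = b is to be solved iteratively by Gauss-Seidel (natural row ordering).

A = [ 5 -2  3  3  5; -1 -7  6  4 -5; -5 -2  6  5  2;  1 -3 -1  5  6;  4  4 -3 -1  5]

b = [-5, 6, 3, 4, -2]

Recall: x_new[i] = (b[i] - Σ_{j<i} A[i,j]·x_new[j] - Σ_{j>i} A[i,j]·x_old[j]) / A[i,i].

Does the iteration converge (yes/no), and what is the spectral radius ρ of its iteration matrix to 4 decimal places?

Write A = D+L+U with D = diag(5, -7, 6, 5, 5).
T_GS = -(D+L)⁻¹U: row 0 first, T[0,1] = -(-2)/(5) = +0.4000; later rows by forward substitution.
  T[0,:] = [+0.0000 +0.4000 -0.6000 -0.6000 -1.0000]
  T[1,:] = [+0.0000 -0.0571 +0.9429 +0.6571 -0.5714]
  T[2,:] = [+0.0000 +0.3143 -0.1857 -1.1143 -1.3571]
  T[3,:] = [+0.0000 -0.0514 +0.6486 +0.2914 -1.6143]
  T[4,:] = [+0.0000 -0.0960 -0.2560 -0.6560 +0.1200]
|roots of det(T-λI)|: 1.2673, 0.8616, 0.8616, 0.2916, 0.0000.
spectral radius ρ = 1.2673; 1.2673 > 1, so it fails to converge.

no, ρ = 1.2673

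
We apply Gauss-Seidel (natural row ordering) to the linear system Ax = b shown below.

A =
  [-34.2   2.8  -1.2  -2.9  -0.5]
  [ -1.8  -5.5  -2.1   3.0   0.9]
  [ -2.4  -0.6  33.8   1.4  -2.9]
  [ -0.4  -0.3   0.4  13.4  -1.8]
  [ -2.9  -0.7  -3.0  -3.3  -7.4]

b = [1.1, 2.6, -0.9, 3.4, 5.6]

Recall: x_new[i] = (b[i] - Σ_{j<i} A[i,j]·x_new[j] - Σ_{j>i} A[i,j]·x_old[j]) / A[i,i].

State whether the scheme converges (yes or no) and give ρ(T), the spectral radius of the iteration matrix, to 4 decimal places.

Write A = D+L+U with D = diag(-34.2, -5.5, 33.8, 13.4, -7.4).
GS T = -(D+L)⁻¹U: row 0 first, T[0,2] = -(-1.2)/(-34.2) = -0.0351; later rows by forward substitution.
  T[0,:] = [+0.0000, +0.0819, -0.0351, -0.0848, -0.0146]
  T[1,:] = [+0.0000, -0.0268, -0.3703, +0.5732, +0.1684]
  T[2,:] = [+0.0000, +0.0053, -0.0091, -0.0373, +0.0878]
  T[3,:] = [+0.0000, +0.0017, -0.0091, +0.0114, +0.1350]
  T[4,:] = [+0.0000, -0.0325, +0.0565, -0.0110, -0.1060]
|eigenvalues of T|: 0.1502, 0.1034, 0.1034, 0.0424, 0.0000.
ρ(T) = max|λ| = 0.1502; 0.1502 < 1, so it converges for any x₀.

yes, ρ = 0.1502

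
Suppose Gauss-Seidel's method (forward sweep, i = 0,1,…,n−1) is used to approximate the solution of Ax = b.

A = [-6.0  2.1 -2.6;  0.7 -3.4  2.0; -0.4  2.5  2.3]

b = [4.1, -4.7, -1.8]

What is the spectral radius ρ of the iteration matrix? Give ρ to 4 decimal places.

0.6049

Let D = diag(-6, -3.4, 2.3); L, U the strict triangles.
T_GS = -(D+L)⁻¹U: row 0 first, T[0,2] = -(-2.6)/(-6) = -0.4333; later rows by forward substitution.
  T[0,:] = [+0.0000, +0.3500, -0.4333]
  T[1,:] = [+0.0000, +0.0721, +0.4990]
  T[2,:] = [+0.0000, -0.0175, -0.6178]
|eigenvalues of T|: 0.6049, 0.0592, 0.0000.
spectral radius ρ = 0.6049; 0.6049 < 1, so it converges for any x₀.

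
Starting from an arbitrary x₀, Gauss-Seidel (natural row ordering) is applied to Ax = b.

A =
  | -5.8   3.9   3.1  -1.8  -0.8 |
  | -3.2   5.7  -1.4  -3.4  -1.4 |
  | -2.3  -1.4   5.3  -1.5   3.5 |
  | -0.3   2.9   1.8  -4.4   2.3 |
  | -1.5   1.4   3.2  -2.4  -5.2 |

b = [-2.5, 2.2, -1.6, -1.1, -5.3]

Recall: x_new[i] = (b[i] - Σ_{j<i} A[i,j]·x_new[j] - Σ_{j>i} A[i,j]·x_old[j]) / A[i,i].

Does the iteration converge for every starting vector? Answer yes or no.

Diagonal D = diag(-5.8, 5.7, 5.3, -4.4, -5.2); L, U strict lower/upper.
T_GS = -(D+L)⁻¹U: row 0 first, T[0,4] = -(-0.8)/(-5.8) = -0.1379; later rows by forward substitution.
  T[0,:] = [+0.0000 +0.6724 +0.5345 -0.3103 -0.1379]
  T[1,:] = [+0.0000 +0.3775 +0.5457 +0.4223 +0.1682]
  T[2,:] = [+0.0000 +0.3915 +0.3761 +0.2599 -0.6758]
  T[3,:] = [+0.0000 +0.3631 +0.4771 +0.4058 +0.3665]
  T[4,:] = [+0.0000 -0.0190 +0.0040 +0.1759 -0.5000]
|eigenvalues of T|: 1.1833, 0.6088, 0.1501, 0.0652, 0.0000.
spectral radius ρ = 1.1833; 1.1833 > 1, so it fails to converge.

no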